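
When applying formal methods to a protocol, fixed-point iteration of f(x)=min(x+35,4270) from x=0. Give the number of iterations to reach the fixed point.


Step 1: x=0, cap=4270, increment=35
Step 2: x grows by 35 each step until capped at 4270; fixed point is x=4270
Step 3: iterations = ceil(4270/35) = 122

122


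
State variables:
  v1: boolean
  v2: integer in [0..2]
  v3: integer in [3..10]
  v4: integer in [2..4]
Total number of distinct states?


State space = product of domain sizes of all variables.
Domain sizes:
  v1 (boolean): 2
  v2 (integer in [0..2]): 3
  v3 (integer in [3..10]): 8
  v4 (integer in [2..4]): 3
Product = 2 * 3 * 8 * 3 = 144

144


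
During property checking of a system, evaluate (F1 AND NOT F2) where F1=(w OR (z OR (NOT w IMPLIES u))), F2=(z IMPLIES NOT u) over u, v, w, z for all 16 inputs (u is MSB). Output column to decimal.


F1 = (w OR (z OR (NOT w IMPLIES u)))
F2 = (z IMPLIES NOT u)
Counterexample to F1=>F2 is where F1=1 and F2=0.
Evaluate each row (bits = u,v,w,z, MSB first):
  row 0 [0000]: F1=0 F2=1 -> F1&~F2 -> 0
  row 1 [0001]: F1=1 F2=1 -> F1&~F2 -> 0
  row 2 [0010]: F1=1 F2=1 -> F1&~F2 -> 0
  row 3 [0011]: F1=1 F2=1 -> F1&~F2 -> 0
  row 4 [0100]: F1=0 F2=1 -> F1&~F2 -> 0
  row 5 [0101]: F1=1 F2=1 -> F1&~F2 -> 0
  row 6 [0110]: F1=1 F2=1 -> F1&~F2 -> 0
  row 7 [0111]: F1=1 F2=1 -> F1&~F2 -> 0
  row 8 [1000]: F1=1 F2=1 -> F1&~F2 -> 0
  row 9 [1001]: F1=1 F2=0 -> F1&~F2 -> 1
  row 10 [1010]: F1=1 F2=1 -> F1&~F2 -> 0
  row 11 [1011]: F1=1 F2=0 -> F1&~F2 -> 1
  row 12 [1100]: F1=1 F2=1 -> F1&~F2 -> 0
  row 13 [1101]: F1=1 F2=0 -> F1&~F2 -> 1
  row 14 [1110]: F1=1 F2=1 -> F1&~F2 -> 0
  row 15 [1111]: F1=1 F2=0 -> F1&~F2 -> 1
Full result column, 4 rows per line (u,v fixed per line; w,z runs 00..11 left to right):
  rows 0-3 [u,v=00]: 0000  = hex 0
  rows 4-7 [u,v=01]: 0000  = hex 0
  rows 8-11 [u,v=10]: 0101  = hex 5
  rows 12-15 [u,v=11]: 0101  = hex 5
Counterexample vector (row 0 .. row 15) = 0000000001010101
Output column grouped in 4s = 0000 0000 0101 0101 = 0x0055
Convert to decimal digit by digit (value = value*16 + digit):
  0 -> 0
  0*16 + 0 = 0
  0*16 + 5 = 5
  5*16 + 5 = 85
Decimal = 85

85


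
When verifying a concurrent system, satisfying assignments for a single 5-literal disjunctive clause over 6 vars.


Step 1: Total=2^6=64
Step 2: Unsat when all 5 false: 2^1=2
Step 3: Sat=64-2=62

62


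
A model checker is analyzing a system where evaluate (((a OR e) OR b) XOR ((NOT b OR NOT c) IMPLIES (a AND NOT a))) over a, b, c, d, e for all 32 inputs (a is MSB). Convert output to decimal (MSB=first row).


Formula: (((a OR e) OR b) XOR ((NOT b OR NOT c) IMPLIES (a AND NOT a))) over a, b, c, d, e (32 rows)
Evaluate each row (bits = a,b,c,d,e, MSB first):
  row 0 [00000]: (((0 OR 0) OR 0) XOR ((NOT 0 OR NOT 0) IMPLIES (0 AND NOT 0))) -> 0
  row 1 [00001]: (((0 OR 1) OR 0) XOR ((NOT 0 OR NOT 0) IMPLIES (0 AND NOT 0))) -> 1
  row 2 [00010]: (((0 OR 0) OR 0) XOR ((NOT 0 OR NOT 0) IMPLIES (0 AND NOT 0))) -> 0
  row 3 [00011]: (((0 OR 1) OR 0) XOR ((NOT 0 OR NOT 0) IMPLIES (0 AND NOT 0))) -> 1
  row 4 [00100]: (((0 OR 0) OR 0) XOR ((NOT 0 OR NOT 1) IMPLIES (0 AND NOT 0))) -> 0
  row 5 [00101]: (((0 OR 1) OR 0) XOR ((NOT 0 OR NOT 1) IMPLIES (0 AND NOT 0))) -> 1
  row 6 [00110]: (((0 OR 0) OR 0) XOR ((NOT 0 OR NOT 1) IMPLIES (0 AND NOT 0))) -> 0
  row 7 [00111]: (((0 OR 1) OR 0) XOR ((NOT 0 OR NOT 1) IMPLIES (0 AND NOT 0))) -> 1
  row 8 [01000]: (((0 OR 0) OR 1) XOR ((NOT 1 OR NOT 0) IMPLIES (0 AND NOT 0))) -> 1
  row 9 [01001]: (((0 OR 1) OR 1) XOR ((NOT 1 OR NOT 0) IMPLIES (0 AND NOT 0))) -> 1
  row 10 [01010]: (((0 OR 0) OR 1) XOR ((NOT 1 OR NOT 0) IMPLIES (0 AND NOT 0))) -> 1
  row 11 [01011]: (((0 OR 1) OR 1) XOR ((NOT 1 OR NOT 0) IMPLIES (0 AND NOT 0))) -> 1
  row 12 [01100]: (((0 OR 0) OR 1) XOR ((NOT 1 OR NOT 1) IMPLIES (0 AND NOT 0))) -> 0
  row 13 [01101]: (((0 OR 1) OR 1) XOR ((NOT 1 OR NOT 1) IMPLIES (0 AND NOT 0))) -> 0
  row 14 [01110]: (((0 OR 0) OR 1) XOR ((NOT 1 OR NOT 1) IMPLIES (0 AND NOT 0))) -> 0
  row 15 [01111]: (((0 OR 1) OR 1) XOR ((NOT 1 OR NOT 1) IMPLIES (0 AND NOT 0))) -> 0
  row 16 [10000]: (((1 OR 0) OR 0) XOR ((NOT 0 OR NOT 0) IMPLIES (1 AND NOT 1))) -> 1
  row 17 [10001]: (((1 OR 1) OR 0) XOR ((NOT 0 OR NOT 0) IMPLIES (1 AND NOT 1))) -> 1
  row 18 [10010]: (((1 OR 0) OR 0) XOR ((NOT 0 OR NOT 0) IMPLIES (1 AND NOT 1))) -> 1
  row 19 [10011]: (((1 OR 1) OR 0) XOR ((NOT 0 OR NOT 0) IMPLIES (1 AND NOT 1))) -> 1
  row 20 [10100]: (((1 OR 0) OR 0) XOR ((NOT 0 OR NOT 1) IMPLIES (1 AND NOT 1))) -> 1
  row 21 [10101]: (((1 OR 1) OR 0) XOR ((NOT 0 OR NOT 1) IMPLIES (1 AND NOT 1))) -> 1
  row 22 [10110]: (((1 OR 0) OR 0) XOR ((NOT 0 OR NOT 1) IMPLIES (1 AND NOT 1))) -> 1
  row 23 [10111]: (((1 OR 1) OR 0) XOR ((NOT 0 OR NOT 1) IMPLIES (1 AND NOT 1))) -> 1
  row 24 [11000]: (((1 OR 0) OR 1) XOR ((NOT 1 OR NOT 0) IMPLIES (1 AND NOT 1))) -> 1
  row 25 [11001]: (((1 OR 1) OR 1) XOR ((NOT 1 OR NOT 0) IMPLIES (1 AND NOT 1))) -> 1
  row 26 [11010]: (((1 OR 0) OR 1) XOR ((NOT 1 OR NOT 0) IMPLIES (1 AND NOT 1))) -> 1
  row 27 [11011]: (((1 OR 1) OR 1) XOR ((NOT 1 OR NOT 0) IMPLIES (1 AND NOT 1))) -> 1
  row 28 [11100]: (((1 OR 0) OR 1) XOR ((NOT 1 OR NOT 1) IMPLIES (1 AND NOT 1))) -> 0
  row 29 [11101]: (((1 OR 1) OR 1) XOR ((NOT 1 OR NOT 1) IMPLIES (1 AND NOT 1))) -> 0
  row 30 [11110]: (((1 OR 0) OR 1) XOR ((NOT 1 OR NOT 1) IMPLIES (1 AND NOT 1))) -> 0
  row 31 [11111]: (((1 OR 1) OR 1) XOR ((NOT 1 OR NOT 1) IMPLIES (1 AND NOT 1))) -> 0
Full result column, 4 rows per line (a,b,c fixed per line; d,e runs 00..11 left to right):
  rows 0-3 [a,b,c=000]: 0101  = hex 5
  rows 4-7 [a,b,c=001]: 0101  = hex 5
  rows 8-11 [a,b,c=010]: 1111  = hex F
  rows 12-15 [a,b,c=011]: 0000  = hex 0
  rows 16-19 [a,b,c=100]: 1111  = hex F
  rows 20-23 [a,b,c=101]: 1111  = hex F
  rows 24-27 [a,b,c=110]: 1111  = hex F
  rows 28-31 [a,b,c=111]: 0000  = hex 0
Output column (row 0 .. row 31) = 01010101111100001111111111110000
Output column grouped in 4s = 0101 0101 1111 0000 1111 1111 1111 0000 = 0x55F0FFF0
Convert to decimal digit by digit (value = value*16 + digit):
  5 -> 5
  5*16 + 5 = 85
  85*16 + 15 (F) = 1375
  1375*16 + 0 = 22000
  22000*16 + 15 (F) = 352015
  352015*16 + 15 (F) = 5632255
  5632255*16 + 15 (F) = 90116095
  90116095*16 + 0 = 1441857520
Decimal = 1441857520

1441857520


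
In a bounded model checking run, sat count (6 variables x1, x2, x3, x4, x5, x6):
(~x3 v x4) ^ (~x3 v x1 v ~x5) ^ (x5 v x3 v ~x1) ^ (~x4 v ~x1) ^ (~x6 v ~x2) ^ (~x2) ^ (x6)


CNF with 7 clauses over 6 vars (64 assignments).
An assignment satisfies CNF iff every clause has >=1 true literal.
Check each row (bits = x1,x2,x3,x4,x5,x6; clause T/F shown):
  row 0 [000000]: clauses=TTTTTTF -> 0
  row 1 [000001]: clauses=TTTTTTT -> 1
  row 2 [000010]: clauses=TTTTTTF -> 0
  row 3 [000011]: clauses=TTTTTTT -> 1
  row 4 [000100]: clauses=TTTTTTF -> 0
  (every remaining row is evaluated the same way; all 64 results are listed next)
Full result column, 8 rows per line (x1,x2,x3 fixed per line; x4,x5,x6 runs 000..111 left to right):
  rows 0-7 [x1,x2,x3=000]: 01010101  (ones: 4)
  rows 8-15 [x1,x2,x3=001]: 00000100  (ones: 1)
  rows 16-23 [x1,x2,x3=010]: 00000000  (ones: 0)
  rows 24-31 [x1,x2,x3=011]: 00000000  (ones: 0)
  rows 32-39 [x1,x2,x3=100]: 00010000  (ones: 1)
  rows 40-47 [x1,x2,x3=101]: 00000000  (ones: 0)
  rows 48-55 [x1,x2,x3=110]: 00000000  (ones: 0)
  rows 56-63 [x1,x2,x3=111]: 00000000  (ones: 0)
Satisfying assignments = 4+1+0+0+1+0+0+0 = 6

6


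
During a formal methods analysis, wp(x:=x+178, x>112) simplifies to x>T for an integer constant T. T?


Formula: wp(x:=E, P) = P[E/x] (substitute E for x in postcondition)
Step 1: Postcondition: x>112
Step 2: Substitute x+178 for x: x+178>112
Step 3: Solve for x: x > 112-178 = -66

-66


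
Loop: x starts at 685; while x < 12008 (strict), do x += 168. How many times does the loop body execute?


Step 1: x goes from 685 toward 12008 by 168; the body runs while x<12008, so iterations = ceil((bound-start)/step)
Step 2: Distance=11323
Step 3: ceil(11323/168)=68

68


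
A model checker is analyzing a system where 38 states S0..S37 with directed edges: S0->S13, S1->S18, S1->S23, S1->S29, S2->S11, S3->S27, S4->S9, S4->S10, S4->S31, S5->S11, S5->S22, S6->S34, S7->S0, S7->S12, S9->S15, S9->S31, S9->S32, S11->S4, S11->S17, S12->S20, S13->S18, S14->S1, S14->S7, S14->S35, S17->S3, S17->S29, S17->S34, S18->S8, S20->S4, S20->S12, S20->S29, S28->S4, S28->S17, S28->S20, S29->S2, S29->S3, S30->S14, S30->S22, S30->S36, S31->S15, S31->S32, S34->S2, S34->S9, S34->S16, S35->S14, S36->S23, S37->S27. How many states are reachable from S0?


BFS from S0:
  layer 0: {S0}
  layer 1: {S13}
  layer 2: {S18}
  layer 3: {S8}
Reachable set: {S0, S8, S13, S18}
Count = 4

4


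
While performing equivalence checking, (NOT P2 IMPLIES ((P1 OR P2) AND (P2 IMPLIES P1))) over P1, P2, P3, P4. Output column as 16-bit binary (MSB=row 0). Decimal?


Formula: (NOT P2 IMPLIES ((P1 OR P2) AND (P2 IMPLIES P1))) over P1, P2, P3, P4 (16 rows)
Evaluate each row (bits = P1,P2,P3,P4, MSB first):
  row 0 [0000]: (NOT 0 IMPLIES ((0 OR 0) AND (0 IMPLIES 0))) -> 0
  row 1 [0001]: (NOT 0 IMPLIES ((0 OR 0) AND (0 IMPLIES 0))) -> 0
  row 2 [0010]: (NOT 0 IMPLIES ((0 OR 0) AND (0 IMPLIES 0))) -> 0
  row 3 [0011]: (NOT 0 IMPLIES ((0 OR 0) AND (0 IMPLIES 0))) -> 0
  row 4 [0100]: (NOT 1 IMPLIES ((0 OR 1) AND (1 IMPLIES 0))) -> 1
  row 5 [0101]: (NOT 1 IMPLIES ((0 OR 1) AND (1 IMPLIES 0))) -> 1
  row 6 [0110]: (NOT 1 IMPLIES ((0 OR 1) AND (1 IMPLIES 0))) -> 1
  row 7 [0111]: (NOT 1 IMPLIES ((0 OR 1) AND (1 IMPLIES 0))) -> 1
  row 8 [1000]: (NOT 0 IMPLIES ((1 OR 0) AND (0 IMPLIES 1))) -> 1
  row 9 [1001]: (NOT 0 IMPLIES ((1 OR 0) AND (0 IMPLIES 1))) -> 1
  row 10 [1010]: (NOT 0 IMPLIES ((1 OR 0) AND (0 IMPLIES 1))) -> 1
  row 11 [1011]: (NOT 0 IMPLIES ((1 OR 0) AND (0 IMPLIES 1))) -> 1
  row 12 [1100]: (NOT 1 IMPLIES ((1 OR 1) AND (1 IMPLIES 1))) -> 1
  row 13 [1101]: (NOT 1 IMPLIES ((1 OR 1) AND (1 IMPLIES 1))) -> 1
  row 14 [1110]: (NOT 1 IMPLIES ((1 OR 1) AND (1 IMPLIES 1))) -> 1
  row 15 [1111]: (NOT 1 IMPLIES ((1 OR 1) AND (1 IMPLIES 1))) -> 1
Full result column, 4 rows per line (P1,P2 fixed per line; P3,P4 runs 00..11 left to right):
  rows 0-3 [P1,P2=00]: 0000  = hex 0
  rows 4-7 [P1,P2=01]: 1111  = hex F
  rows 8-11 [P1,P2=10]: 1111  = hex F
  rows 12-15 [P1,P2=11]: 1111  = hex F
Output column (row 0 .. row 15) = 0000111111111111
Output column grouped in 4s = 0000 1111 1111 1111 = 0x0FFF
Convert to decimal digit by digit (value = value*16 + digit):
  0 -> 0
  0*16 + 15 (F) = 15
  15*16 + 15 (F) = 255
  255*16 + 15 (F) = 4095
Decimal = 4095

4095


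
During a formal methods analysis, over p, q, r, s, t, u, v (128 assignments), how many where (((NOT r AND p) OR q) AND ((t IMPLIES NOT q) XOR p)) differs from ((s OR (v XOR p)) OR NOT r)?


F1 = (((NOT r AND p) OR q) AND ((t IMPLIES NOT q) XOR p))
F2 = ((s OR (v XOR p)) OR NOT r)
Evaluate both on each of 128 rows (bits = p,q,r,s,t,u,v):
  row 0 [0000000]: F1=0 F2=1 (differ) -> 1
  row 1 [0000001]: F1=0 F2=1 (differ) -> 1
  row 2 [0000010]: F1=0 F2=1 (differ) -> 1
  row 3 [0000011]: F1=0 F2=1 (differ) -> 1
  row 4 [0000100]: F1=0 F2=1 (differ) -> 1
  (every remaining row is evaluated the same way; all 128 results are listed next)
Full result column, 8 rows per line (p,q,r,s fixed per line; t,u,v runs 000..111 left to right):
  rows 0-7 [p,q,r,s=0000]: 11111111  (ones: 8)
  rows 8-15 [p,q,r,s=0001]: 11111111  (ones: 8)
  rows 16-23 [p,q,r,s=0010]: 01010101  (ones: 4)
  rows 24-31 [p,q,r,s=0011]: 11111111  (ones: 8)
  rows 32-39 [p,q,r,s=0100]: 00001111  (ones: 4)
  rows 40-47 [p,q,r,s=0101]: 00001111  (ones: 4)
  rows 48-55 [p,q,r,s=0110]: 10100101  (ones: 4)
  rows 56-63 [p,q,r,s=0111]: 00001111  (ones: 4)
  rows 64-71 [p,q,r,s=1000]: 11111111  (ones: 8)
  rows 72-79 [p,q,r,s=1001]: 11111111  (ones: 8)
  rows 80-87 [p,q,r,s=1010]: 10101010  (ones: 4)
  rows 88-95 [p,q,r,s=1011]: 11111111  (ones: 8)
  rows 96-103 [p,q,r,s=1100]: 11110000  (ones: 4)
  rows 104-111 [p,q,r,s=1101]: 11110000  (ones: 4)
  rows 112-119 [p,q,r,s=1110]: 10100101  (ones: 4)
  rows 120-127 [p,q,r,s=1111]: 11110000  (ones: 4)
Disagreements = 8+8+4+8+4+4+4+4+8+8+4+8+4+4+4+4 = 88

88


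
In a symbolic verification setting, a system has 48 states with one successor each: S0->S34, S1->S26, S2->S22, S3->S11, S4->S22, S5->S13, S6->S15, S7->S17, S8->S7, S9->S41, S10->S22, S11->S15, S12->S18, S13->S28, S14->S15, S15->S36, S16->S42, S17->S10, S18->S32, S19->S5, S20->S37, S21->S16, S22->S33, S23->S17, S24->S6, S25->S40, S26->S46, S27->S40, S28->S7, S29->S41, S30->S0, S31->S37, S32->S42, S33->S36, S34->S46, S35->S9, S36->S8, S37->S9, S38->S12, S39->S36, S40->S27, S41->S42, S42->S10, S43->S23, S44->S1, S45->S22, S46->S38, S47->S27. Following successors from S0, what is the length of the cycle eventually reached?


Trace from S0 until a state repeats:
  S0 -> S34 -> S46 -> S38 -> S12 -> S18 -> S32 -> S42 -> S10 -> S22 -> S33 -> S36 -> S8 -> S7 -> S17 -> S10
S10 first seen at step 8, revisited at step 15.
Cycle length = 15 - 8 = 7

7


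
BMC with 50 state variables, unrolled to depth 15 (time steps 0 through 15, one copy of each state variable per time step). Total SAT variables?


BMC unrolls to depth k, creating one copy of each state var for steps 0..k.
Step count = 15 + 1 = 16 (steps 0 through 15)
Vars per step = 50
Total = 50 * 16 = 800

800


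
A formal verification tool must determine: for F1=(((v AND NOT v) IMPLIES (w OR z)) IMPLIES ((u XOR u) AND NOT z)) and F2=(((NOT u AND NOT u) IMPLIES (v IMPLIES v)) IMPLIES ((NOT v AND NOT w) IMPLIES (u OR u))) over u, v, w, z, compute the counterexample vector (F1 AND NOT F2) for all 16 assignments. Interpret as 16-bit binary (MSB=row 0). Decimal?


F1 = (((v AND NOT v) IMPLIES (w OR z)) IMPLIES ((u XOR u) AND NOT z))
F2 = (((NOT u AND NOT u) IMPLIES (v IMPLIES v)) IMPLIES ((NOT v AND NOT w) IMPLIES (u OR u)))
Counterexample to F1=>F2 is where F1=1 and F2=0.
Evaluate each row (bits = u,v,w,z, MSB first):
  row 0 [0000]: F1=0 F2=0 -> F1&~F2 -> 0
  row 1 [0001]: F1=0 F2=0 -> F1&~F2 -> 0
  row 2 [0010]: F1=0 F2=1 -> F1&~F2 -> 0
  row 3 [0011]: F1=0 F2=1 -> F1&~F2 -> 0
  row 4 [0100]: F1=0 F2=1 -> F1&~F2 -> 0
  row 5 [0101]: F1=0 F2=1 -> F1&~F2 -> 0
  row 6 [0110]: F1=0 F2=1 -> F1&~F2 -> 0
  row 7 [0111]: F1=0 F2=1 -> F1&~F2 -> 0
  row 8 [1000]: F1=0 F2=1 -> F1&~F2 -> 0
  row 9 [1001]: F1=0 F2=1 -> F1&~F2 -> 0
  row 10 [1010]: F1=0 F2=1 -> F1&~F2 -> 0
  row 11 [1011]: F1=0 F2=1 -> F1&~F2 -> 0
  row 12 [1100]: F1=0 F2=1 -> F1&~F2 -> 0
  row 13 [1101]: F1=0 F2=1 -> F1&~F2 -> 0
  row 14 [1110]: F1=0 F2=1 -> F1&~F2 -> 0
  row 15 [1111]: F1=0 F2=1 -> F1&~F2 -> 0
Full result column, 4 rows per line (u,v fixed per line; w,z runs 00..11 left to right):
  rows 0-3 [u,v=00]: 0000  = hex 0
  rows 4-7 [u,v=01]: 0000  = hex 0
  rows 8-11 [u,v=10]: 0000  = hex 0
  rows 12-15 [u,v=11]: 0000  = hex 0
Counterexample vector (row 0 .. row 15) = 0000000000000000
Output column grouped in 4s = 0000 0000 0000 0000 = 0x0000
Convert to decimal digit by digit (value = value*16 + digit):
  0 -> 0
  0*16 + 0 = 0
  0*16 + 0 = 0
  0*16 + 0 = 0
Decimal = 0

0


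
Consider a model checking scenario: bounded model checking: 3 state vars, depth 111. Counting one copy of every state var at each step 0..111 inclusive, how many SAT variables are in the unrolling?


BMC unrolls to depth k, creating one copy of each state var for steps 0..k.
Step count = 111 + 1 = 112 (steps 0 through 111)
Vars per step = 3
Total = 3 * 112 = 336

336


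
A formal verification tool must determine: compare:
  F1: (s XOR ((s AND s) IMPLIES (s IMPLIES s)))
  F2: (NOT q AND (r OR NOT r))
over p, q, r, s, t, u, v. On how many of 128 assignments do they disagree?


F1 = (s XOR ((s AND s) IMPLIES (s IMPLIES s)))
F2 = (NOT q AND (r OR NOT r))
Evaluate both on each of 128 rows (bits = p,q,r,s,t,u,v):
  row 0 [0000000]: F1=1 F2=1 -> 0
  row 1 [0000001]: F1=1 F2=1 -> 0
  row 2 [0000010]: F1=1 F2=1 -> 0
  row 3 [0000011]: F1=1 F2=1 -> 0
  row 4 [0000100]: F1=1 F2=1 -> 0
  (every remaining row is evaluated the same way; all 128 results are listed next)
Full result column, 8 rows per line (p,q,r,s fixed per line; t,u,v runs 000..111 left to right):
  rows 0-7 [p,q,r,s=0000]: 00000000  (ones: 0)
  rows 8-15 [p,q,r,s=0001]: 11111111  (ones: 8)
  rows 16-23 [p,q,r,s=0010]: 00000000  (ones: 0)
  rows 24-31 [p,q,r,s=0011]: 11111111  (ones: 8)
  rows 32-39 [p,q,r,s=0100]: 11111111  (ones: 8)
  rows 40-47 [p,q,r,s=0101]: 00000000  (ones: 0)
  rows 48-55 [p,q,r,s=0110]: 11111111  (ones: 8)
  rows 56-63 [p,q,r,s=0111]: 00000000  (ones: 0)
  rows 64-71 [p,q,r,s=1000]: 00000000  (ones: 0)
  rows 72-79 [p,q,r,s=1001]: 11111111  (ones: 8)
  rows 80-87 [p,q,r,s=1010]: 00000000  (ones: 0)
  rows 88-95 [p,q,r,s=1011]: 11111111  (ones: 8)
  rows 96-103 [p,q,r,s=1100]: 11111111  (ones: 8)
  rows 104-111 [p,q,r,s=1101]: 00000000  (ones: 0)
  rows 112-119 [p,q,r,s=1110]: 11111111  (ones: 8)
  rows 120-127 [p,q,r,s=1111]: 00000000  (ones: 0)
Disagreements = 0+8+0+8+8+0+8+0+0+8+0+8+8+0+8+0 = 64

64


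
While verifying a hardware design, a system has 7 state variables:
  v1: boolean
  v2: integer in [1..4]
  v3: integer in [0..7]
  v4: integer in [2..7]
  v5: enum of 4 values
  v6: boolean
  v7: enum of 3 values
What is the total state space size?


State space = product of domain sizes of all variables.
Domain sizes:
  v1 (boolean): 2
  v2 (integer in [1..4]): 4
  v3 (integer in [0..7]): 8
  v4 (integer in [2..7]): 6
  v5 (enum of 4 values): 4
  v6 (boolean): 2
  v7 (enum of 3 values): 3
Product = 2 * 4 * 8 * 6 * 4 * 2 * 3 = 9216

9216


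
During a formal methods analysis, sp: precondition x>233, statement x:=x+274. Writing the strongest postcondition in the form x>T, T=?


Formula: sp(P, x:=E) = exists old_x. (x = E[old_x/x]) AND P[old_x/x] (old_x is the value of x before the assignment; eliminate old_x by solving x = E[old_x/x] for old_x)
Step 1: Precondition P: x>233, i.e. old_x > 233
Step 2: Assignment gives x = old_x + 274, so old_x = x - 274
Step 3: Substitute into P: x - 274 > 233
Step 4: Simplify: x > 233+274 = 507

507


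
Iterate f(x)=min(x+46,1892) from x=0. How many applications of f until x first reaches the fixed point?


Step 1: x=0, cap=1892, increment=46
Step 2: x grows by 46 each step until capped at 1892; fixed point is x=1892
Step 3: iterations = ceil(1892/46) = 42

42


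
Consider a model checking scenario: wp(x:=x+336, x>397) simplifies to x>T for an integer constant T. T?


Formula: wp(x:=E, P) = P[E/x] (substitute E for x in postcondition)
Step 1: Postcondition: x>397
Step 2: Substitute x+336 for x: x+336>397
Step 3: Solve for x: x > 397-336 = 61

61


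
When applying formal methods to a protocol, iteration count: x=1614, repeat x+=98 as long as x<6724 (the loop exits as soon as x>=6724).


Step 1: x goes from 1614 toward 6724 by 98; the body runs while x<6724, so iterations = ceil((bound-start)/step)
Step 2: Distance=5110
Step 3: ceil(5110/98)=53

53


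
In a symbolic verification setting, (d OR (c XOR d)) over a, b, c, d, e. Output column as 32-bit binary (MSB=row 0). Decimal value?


Formula: (d OR (c XOR d)) over a, b, c, d, e (32 rows)
Evaluate each row (bits = a,b,c,d,e, MSB first):
  row 0 [00000]: (0 OR (0 XOR 0)) -> 0
  row 1 [00001]: (0 OR (0 XOR 0)) -> 0
  row 2 [00010]: (1 OR (0 XOR 1)) -> 1
  row 3 [00011]: (1 OR (0 XOR 1)) -> 1
  row 4 [00100]: (0 OR (1 XOR 0)) -> 1
  row 5 [00101]: (0 OR (1 XOR 0)) -> 1
  row 6 [00110]: (1 OR (1 XOR 1)) -> 1
  row 7 [00111]: (1 OR (1 XOR 1)) -> 1
  row 8 [01000]: (0 OR (0 XOR 0)) -> 0
  row 9 [01001]: (0 OR (0 XOR 0)) -> 0
  row 10 [01010]: (1 OR (0 XOR 1)) -> 1
  row 11 [01011]: (1 OR (0 XOR 1)) -> 1
  row 12 [01100]: (0 OR (1 XOR 0)) -> 1
  row 13 [01101]: (0 OR (1 XOR 0)) -> 1
  row 14 [01110]: (1 OR (1 XOR 1)) -> 1
  row 15 [01111]: (1 OR (1 XOR 1)) -> 1
  row 16 [10000]: (0 OR (0 XOR 0)) -> 0
  row 17 [10001]: (0 OR (0 XOR 0)) -> 0
  row 18 [10010]: (1 OR (0 XOR 1)) -> 1
  row 19 [10011]: (1 OR (0 XOR 1)) -> 1
  row 20 [10100]: (0 OR (1 XOR 0)) -> 1
  row 21 [10101]: (0 OR (1 XOR 0)) -> 1
  row 22 [10110]: (1 OR (1 XOR 1)) -> 1
  row 23 [10111]: (1 OR (1 XOR 1)) -> 1
  row 24 [11000]: (0 OR (0 XOR 0)) -> 0
  row 25 [11001]: (0 OR (0 XOR 0)) -> 0
  row 26 [11010]: (1 OR (0 XOR 1)) -> 1
  row 27 [11011]: (1 OR (0 XOR 1)) -> 1
  row 28 [11100]: (0 OR (1 XOR 0)) -> 1
  row 29 [11101]: (0 OR (1 XOR 0)) -> 1
  row 30 [11110]: (1 OR (1 XOR 1)) -> 1
  row 31 [11111]: (1 OR (1 XOR 1)) -> 1
Full result column, 4 rows per line (a,b,c fixed per line; d,e runs 00..11 left to right):
  rows 0-3 [a,b,c=000]: 0011  = hex 3
  rows 4-7 [a,b,c=001]: 1111  = hex F
  rows 8-11 [a,b,c=010]: 0011  = hex 3
  rows 12-15 [a,b,c=011]: 1111  = hex F
  rows 16-19 [a,b,c=100]: 0011  = hex 3
  rows 20-23 [a,b,c=101]: 1111  = hex F
  rows 24-27 [a,b,c=110]: 0011  = hex 3
  rows 28-31 [a,b,c=111]: 1111  = hex F
Output column (row 0 .. row 31) = 00111111001111110011111100111111
Output column grouped in 4s = 0011 1111 0011 1111 0011 1111 0011 1111 = 0x3F3F3F3F
Convert to decimal digit by digit (value = value*16 + digit):
  3 -> 3
  3*16 + 15 (F) = 63
  63*16 + 3 = 1011
  1011*16 + 15 (F) = 16191
  16191*16 + 3 = 259059
  259059*16 + 15 (F) = 4144959
  4144959*16 + 3 = 66319347
  66319347*16 + 15 (F) = 1061109567
Decimal = 1061109567

1061109567


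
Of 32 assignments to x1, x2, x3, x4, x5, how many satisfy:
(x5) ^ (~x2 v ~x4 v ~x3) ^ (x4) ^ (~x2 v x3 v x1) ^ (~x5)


CNF with 5 clauses over 5 vars (32 assignments).
An assignment satisfies CNF iff every clause has >=1 true literal.
Check each row (bits = x1,x2,x3,x4,x5; clause T/F shown):
  row 0 [00000]: clauses=FTFTT -> 0
  row 1 [00001]: clauses=TTFTF -> 0
  row 2 [00010]: clauses=FTTTT -> 0
  row 3 [00011]: clauses=TTTTF -> 0
  row 4 [00100]: clauses=FTFTT -> 0
  row 5 [00101]: clauses=TTFTF -> 0
  row 6 [00110]: clauses=FTTTT -> 0
  row 7 [00111]: clauses=TTTTF -> 0
  row 8 [01000]: clauses=FTFFT -> 0
  row 9 [01001]: clauses=TTFFF -> 0
  row 10 [01010]: clauses=FTTFT -> 0
  row 11 [01011]: clauses=TTTFF -> 0
  row 12 [01100]: clauses=FTFTT -> 0
  row 13 [01101]: clauses=TTFTF -> 0
  row 14 [01110]: clauses=FFTTT -> 0
  row 15 [01111]: clauses=TFTTF -> 0
  row 16 [10000]: clauses=FTFTT -> 0
  row 17 [10001]: clauses=TTFTF -> 0
  row 18 [10010]: clauses=FTTTT -> 0
  row 19 [10011]: clauses=TTTTF -> 0
  row 20 [10100]: clauses=FTFTT -> 0
  row 21 [10101]: clauses=TTFTF -> 0
  row 22 [10110]: clauses=FTTTT -> 0
  row 23 [10111]: clauses=TTTTF -> 0
  row 24 [11000]: clauses=FTFTT -> 0
  row 25 [11001]: clauses=TTFTF -> 0
  row 26 [11010]: clauses=FTTTT -> 0
  row 27 [11011]: clauses=TTTTF -> 0
  row 28 [11100]: clauses=FTFTT -> 0
  row 29 [11101]: clauses=TTFTF -> 0
  row 30 [11110]: clauses=FFTTT -> 0
  row 31 [11111]: clauses=TFTTF -> 0
Full result column, 8 rows per line (x1,x2 fixed per line; x3,x4,x5 runs 000..111 left to right):
  rows 0-7 [x1,x2=00]: 00000000  (ones: 0)
  rows 8-15 [x1,x2=01]: 00000000  (ones: 0)
  rows 16-23 [x1,x2=10]: 00000000  (ones: 0)
  rows 24-31 [x1,x2=11]: 00000000  (ones: 0)
Satisfying assignments = 0+0+0+0 = 0

0


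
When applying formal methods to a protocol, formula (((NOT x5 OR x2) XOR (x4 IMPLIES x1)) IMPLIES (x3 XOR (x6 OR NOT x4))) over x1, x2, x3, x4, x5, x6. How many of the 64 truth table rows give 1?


Formula: (((NOT x5 OR x2) XOR (x4 IMPLIES x1)) IMPLIES (x3 XOR (x6 OR NOT x4))) over 6 vars (64 rows)
Evaluate each row (x1, x2, x3, x4, x5, x6 as bits, MSB first):
  row 0 [000000]: (((NOT 0 OR 0) XOR (0 IMPLIES 0)) IMPLIES (0 XOR (0 OR NOT 0))) -> 1
  row 1 [000001]: (((NOT 0 OR 0) XOR (0 IMPLIES 0)) IMPLIES (0 XOR (1 OR NOT 0))) -> 1
  row 2 [000010]: (((NOT 1 OR 0) XOR (0 IMPLIES 0)) IMPLIES (0 XOR (0 OR NOT 0))) -> 1
  row 3 [000011]: (((NOT 1 OR 0) XOR (0 IMPLIES 0)) IMPLIES (0 XOR (1 OR NOT 0))) -> 1
  row 4 [000100]: (((NOT 0 OR 0) XOR (1 IMPLIES 0)) IMPLIES (0 XOR (0 OR NOT 1))) -> 0
  (every remaining row is evaluated the same way; all 64 results are listed next)
Full result column, 8 rows per line (x1,x2,x3 fixed per line; x4,x5,x6 runs 000..111 left to right):
  rows 0-7 [x1,x2,x3=000]: 11110111  (ones: 7)
  rows 8-15 [x1,x2,x3=001]: 11001011  (ones: 5)
  rows 16-23 [x1,x2,x3=010]: 11110101  (ones: 6)
  rows 24-31 [x1,x2,x3=011]: 11111010  (ones: 6)
  rows 32-39 [x1,x2,x3=100]: 11111101  (ones: 7)
  rows 40-47 [x1,x2,x3=101]: 11001110  (ones: 5)
  rows 48-55 [x1,x2,x3=110]: 11111111  (ones: 8)
  rows 56-63 [x1,x2,x3=111]: 11111111  (ones: 8)
Count of 1-rows = 7+5+6+6+7+5+8+8 = 52

52


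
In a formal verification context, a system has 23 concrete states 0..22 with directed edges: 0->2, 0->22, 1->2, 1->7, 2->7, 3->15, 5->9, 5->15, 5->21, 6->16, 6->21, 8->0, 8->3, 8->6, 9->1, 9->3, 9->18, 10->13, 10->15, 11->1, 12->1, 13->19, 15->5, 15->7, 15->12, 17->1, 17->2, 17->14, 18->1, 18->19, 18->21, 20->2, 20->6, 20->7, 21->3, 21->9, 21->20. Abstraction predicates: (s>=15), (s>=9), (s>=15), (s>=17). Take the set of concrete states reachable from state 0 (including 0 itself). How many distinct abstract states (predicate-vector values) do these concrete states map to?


BFS from 0:
Concrete reachable: {0, 2, 7, 22}
Abstract via predicates (s>=15), (s>=9), (s>=15), (s>=17):
  (0,0,0,0) <- {0, 2, 7}
  (1,1,1,1) <- {22}
Distinct abstract states = 2

2


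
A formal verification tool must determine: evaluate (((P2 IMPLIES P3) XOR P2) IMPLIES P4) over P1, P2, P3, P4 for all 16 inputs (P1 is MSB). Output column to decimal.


Formula: (((P2 IMPLIES P3) XOR P2) IMPLIES P4) over P1, P2, P3, P4 (16 rows)
Evaluate each row (bits = P1,P2,P3,P4, MSB first):
  row 0 [0000]: (((0 IMPLIES 0) XOR 0) IMPLIES 0) -> 0
  row 1 [0001]: (((0 IMPLIES 0) XOR 0) IMPLIES 1) -> 1
  row 2 [0010]: (((0 IMPLIES 1) XOR 0) IMPLIES 0) -> 0
  row 3 [0011]: (((0 IMPLIES 1) XOR 0) IMPLIES 1) -> 1
  row 4 [0100]: (((1 IMPLIES 0) XOR 1) IMPLIES 0) -> 0
  row 5 [0101]: (((1 IMPLIES 0) XOR 1) IMPLIES 1) -> 1
  row 6 [0110]: (((1 IMPLIES 1) XOR 1) IMPLIES 0) -> 1
  row 7 [0111]: (((1 IMPLIES 1) XOR 1) IMPLIES 1) -> 1
  row 8 [1000]: (((0 IMPLIES 0) XOR 0) IMPLIES 0) -> 0
  row 9 [1001]: (((0 IMPLIES 0) XOR 0) IMPLIES 1) -> 1
  row 10 [1010]: (((0 IMPLIES 1) XOR 0) IMPLIES 0) -> 0
  row 11 [1011]: (((0 IMPLIES 1) XOR 0) IMPLIES 1) -> 1
  row 12 [1100]: (((1 IMPLIES 0) XOR 1) IMPLIES 0) -> 0
  row 13 [1101]: (((1 IMPLIES 0) XOR 1) IMPLIES 1) -> 1
  row 14 [1110]: (((1 IMPLIES 1) XOR 1) IMPLIES 0) -> 1
  row 15 [1111]: (((1 IMPLIES 1) XOR 1) IMPLIES 1) -> 1
Full result column, 4 rows per line (P1,P2 fixed per line; P3,P4 runs 00..11 left to right):
  rows 0-3 [P1,P2=00]: 0101  = hex 5
  rows 4-7 [P1,P2=01]: 0111  = hex 7
  rows 8-11 [P1,P2=10]: 0101  = hex 5
  rows 12-15 [P1,P2=11]: 0111  = hex 7
Output column (row 0 .. row 15) = 0101011101010111
Output column grouped in 4s = 0101 0111 0101 0111 = 0x5757
Convert to decimal digit by digit (value = value*16 + digit):
  5 -> 5
  5*16 + 7 = 87
  87*16 + 5 = 1397
  1397*16 + 7 = 22359
Decimal = 22359

22359


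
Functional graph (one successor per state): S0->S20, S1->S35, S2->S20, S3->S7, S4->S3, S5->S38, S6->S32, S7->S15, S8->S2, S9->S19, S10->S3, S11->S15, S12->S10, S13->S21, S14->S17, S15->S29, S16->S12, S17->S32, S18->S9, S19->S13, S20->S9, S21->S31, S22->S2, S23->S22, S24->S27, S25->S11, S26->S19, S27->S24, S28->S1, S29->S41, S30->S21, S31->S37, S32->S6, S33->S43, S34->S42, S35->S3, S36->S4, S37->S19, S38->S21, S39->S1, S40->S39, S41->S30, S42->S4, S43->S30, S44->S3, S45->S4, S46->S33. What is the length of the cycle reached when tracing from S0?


Trace from S0 until a state repeats:
  S0 -> S20 -> S9 -> S19 -> S13 -> S21 -> S31 -> S37 -> S19
S19 first seen at step 3, revisited at step 8.
Cycle length = 8 - 3 = 5

5


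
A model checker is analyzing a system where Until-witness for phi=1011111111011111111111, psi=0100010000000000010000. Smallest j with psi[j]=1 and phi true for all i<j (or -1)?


(phi U psi) at 0: need smallest j with psi[j]=1 and phi[i]=1 for all i in [0,j).
Scan from step 0:
  step 0: phi=1, psi=0 -> continue
  step 1: psi=1 and phi held for [0,1) -> witness found
Witness step = 1

1


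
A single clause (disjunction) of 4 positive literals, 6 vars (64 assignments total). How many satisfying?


Step 1: Total=2^6=64
Step 2: Unsat when all 4 false: 2^2=4
Step 3: Sat=64-4=60

60


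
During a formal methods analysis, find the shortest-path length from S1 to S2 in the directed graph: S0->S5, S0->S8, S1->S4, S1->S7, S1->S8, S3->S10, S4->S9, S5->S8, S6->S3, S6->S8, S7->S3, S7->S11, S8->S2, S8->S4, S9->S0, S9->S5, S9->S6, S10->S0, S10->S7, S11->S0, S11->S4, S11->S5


BFS layer-by-layer from S1:
  dist 0: {S1}
  dist 1: {S4, S7, S8}
  dist 2: {S2, S3, S9, S11}
  -> S2 reached at distance 2
Shortest path length = 2

2


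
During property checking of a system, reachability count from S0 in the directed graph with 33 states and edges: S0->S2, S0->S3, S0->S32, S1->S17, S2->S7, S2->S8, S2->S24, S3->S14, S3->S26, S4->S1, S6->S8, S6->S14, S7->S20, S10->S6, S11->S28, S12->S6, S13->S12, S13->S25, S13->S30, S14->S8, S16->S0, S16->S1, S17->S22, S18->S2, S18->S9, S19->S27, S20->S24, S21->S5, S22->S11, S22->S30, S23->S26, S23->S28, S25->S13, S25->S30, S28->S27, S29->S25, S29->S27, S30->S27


BFS from S0:
  layer 0: {S0}
  layer 1: {S2, S3, S32}
  layer 2: {S7, S8, S14, S24, S26}
  layer 3: {S20}
Reachable set: {S0, S2, S3, S7, S8, S14, S20, S24, S26, S32}
Count = 10

10


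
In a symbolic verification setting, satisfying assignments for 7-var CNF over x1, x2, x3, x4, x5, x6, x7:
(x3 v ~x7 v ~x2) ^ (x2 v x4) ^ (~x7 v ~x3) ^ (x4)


CNF with 4 clauses over 7 vars (128 assignments).
An assignment satisfies CNF iff every clause has >=1 true literal.
Check each row (bits = x1,x2,x3,x4,x5,x6,x7; clause T/F shown):
  row 0 [0000000]: clauses=TFTF -> 0
  row 1 [0000001]: clauses=TFTF -> 0
  row 2 [0000010]: clauses=TFTF -> 0
  row 3 [0000011]: clauses=TFTF -> 0
  row 4 [0000100]: clauses=TFTF -> 0
  (every remaining row is evaluated the same way; all 128 results are listed next)
Full result column, 8 rows per line (x1,x2,x3,x4 fixed per line; x5,x6,x7 runs 000..111 left to right):
  rows 0-7 [x1,x2,x3,x4=0000]: 00000000  (ones: 0)
  rows 8-15 [x1,x2,x3,x4=0001]: 11111111  (ones: 8)
  rows 16-23 [x1,x2,x3,x4=0010]: 00000000  (ones: 0)
  rows 24-31 [x1,x2,x3,x4=0011]: 10101010  (ones: 4)
  rows 32-39 [x1,x2,x3,x4=0100]: 00000000  (ones: 0)
  rows 40-47 [x1,x2,x3,x4=0101]: 10101010  (ones: 4)
  rows 48-55 [x1,x2,x3,x4=0110]: 00000000  (ones: 0)
  rows 56-63 [x1,x2,x3,x4=0111]: 10101010  (ones: 4)
  rows 64-71 [x1,x2,x3,x4=1000]: 00000000  (ones: 0)
  rows 72-79 [x1,x2,x3,x4=1001]: 11111111  (ones: 8)
  rows 80-87 [x1,x2,x3,x4=1010]: 00000000  (ones: 0)
  rows 88-95 [x1,x2,x3,x4=1011]: 10101010  (ones: 4)
  rows 96-103 [x1,x2,x3,x4=1100]: 00000000  (ones: 0)
  rows 104-111 [x1,x2,x3,x4=1101]: 10101010  (ones: 4)
  rows 112-119 [x1,x2,x3,x4=1110]: 00000000  (ones: 0)
  rows 120-127 [x1,x2,x3,x4=1111]: 10101010  (ones: 4)
Satisfying assignments = 0+8+0+4+0+4+0+4+0+8+0+4+0+4+0+4 = 40

40


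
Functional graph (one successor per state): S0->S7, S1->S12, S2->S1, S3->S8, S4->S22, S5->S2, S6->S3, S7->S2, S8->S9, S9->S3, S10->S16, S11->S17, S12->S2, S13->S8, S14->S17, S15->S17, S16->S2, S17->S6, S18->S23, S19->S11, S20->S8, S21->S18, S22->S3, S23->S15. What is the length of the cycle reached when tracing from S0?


Trace from S0 until a state repeats:
  S0 -> S7 -> S2 -> S1 -> S12 -> S2
S2 first seen at step 2, revisited at step 5.
Cycle length = 5 - 2 = 3

3


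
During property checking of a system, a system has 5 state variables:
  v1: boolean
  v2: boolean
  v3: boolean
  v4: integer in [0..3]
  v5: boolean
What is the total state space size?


State space = product of domain sizes of all variables.
Domain sizes:
  v1 (boolean): 2
  v2 (boolean): 2
  v3 (boolean): 2
  v4 (integer in [0..3]): 4
  v5 (boolean): 2
Product = 2 * 2 * 2 * 4 * 2 = 64

64


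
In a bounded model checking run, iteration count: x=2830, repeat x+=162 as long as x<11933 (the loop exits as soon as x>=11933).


Step 1: x goes from 2830 toward 11933 by 162; the body runs while x<11933, so iterations = ceil((bound-start)/step)
Step 2: Distance=9103
Step 3: ceil(9103/162)=57

57


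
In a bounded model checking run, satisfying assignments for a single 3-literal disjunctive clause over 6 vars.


Step 1: Total=2^6=64
Step 2: Unsat when all 3 false: 2^3=8
Step 3: Sat=64-8=56

56


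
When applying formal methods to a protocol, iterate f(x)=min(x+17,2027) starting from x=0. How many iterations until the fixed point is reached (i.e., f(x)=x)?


Step 1: x=0, cap=2027, increment=17
Step 2: x grows by 17 each step until capped at 2027; fixed point is x=2027
Step 3: iterations = ceil(2027/17) = 120

120


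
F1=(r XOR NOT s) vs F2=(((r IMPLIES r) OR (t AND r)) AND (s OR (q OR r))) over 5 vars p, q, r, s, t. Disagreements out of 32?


F1 = (r XOR NOT s)
F2 = (((r IMPLIES r) OR (t AND r)) AND (s OR (q OR r)))
Evaluate both on each of 32 rows (bits = p,q,r,s,t):
  row 0 [00000]: F1=1 F2=0 (differ) -> 1
  row 1 [00001]: F1=1 F2=0 (differ) -> 1
  row 2 [00010]: F1=0 F2=1 (differ) -> 1
  row 3 [00011]: F1=0 F2=1 (differ) -> 1
  row 4 [00100]: F1=0 F2=1 (differ) -> 1
  row 5 [00101]: F1=0 F2=1 (differ) -> 1
  row 6 [00110]: F1=1 F2=1 -> 0
  row 7 [00111]: F1=1 F2=1 -> 0
  row 8 [01000]: F1=1 F2=1 -> 0
  row 9 [01001]: F1=1 F2=1 -> 0
  row 10 [01010]: F1=0 F2=1 (differ) -> 1
  row 11 [01011]: F1=0 F2=1 (differ) -> 1
  row 12 [01100]: F1=0 F2=1 (differ) -> 1
  row 13 [01101]: F1=0 F2=1 (differ) -> 1
  row 14 [01110]: F1=1 F2=1 -> 0
  row 15 [01111]: F1=1 F2=1 -> 0
  row 16 [10000]: F1=1 F2=0 (differ) -> 1
  row 17 [10001]: F1=1 F2=0 (differ) -> 1
  row 18 [10010]: F1=0 F2=1 (differ) -> 1
  row 19 [10011]: F1=0 F2=1 (differ) -> 1
  row 20 [10100]: F1=0 F2=1 (differ) -> 1
  row 21 [10101]: F1=0 F2=1 (differ) -> 1
  row 22 [10110]: F1=1 F2=1 -> 0
  row 23 [10111]: F1=1 F2=1 -> 0
  row 24 [11000]: F1=1 F2=1 -> 0
  row 25 [11001]: F1=1 F2=1 -> 0
  row 26 [11010]: F1=0 F2=1 (differ) -> 1
  row 27 [11011]: F1=0 F2=1 (differ) -> 1
  row 28 [11100]: F1=0 F2=1 (differ) -> 1
  row 29 [11101]: F1=0 F2=1 (differ) -> 1
  row 30 [11110]: F1=1 F2=1 -> 0
  row 31 [11111]: F1=1 F2=1 -> 0
Full result column, 8 rows per line (p,q fixed per line; r,s,t runs 000..111 left to right):
  rows 0-7 [p,q=00]: 11111100  (ones: 6)
  rows 8-15 [p,q=01]: 00111100  (ones: 4)
  rows 16-23 [p,q=10]: 11111100  (ones: 6)
  rows 24-31 [p,q=11]: 00111100  (ones: 4)
Disagreements = 6+4+6+4 = 20

20


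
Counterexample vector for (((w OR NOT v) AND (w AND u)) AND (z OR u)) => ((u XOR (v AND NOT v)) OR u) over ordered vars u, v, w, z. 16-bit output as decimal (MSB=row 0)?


F1 = (((w OR NOT v) AND (w AND u)) AND (z OR u))
F2 = ((u XOR (v AND NOT v)) OR u)
Counterexample to F1=>F2 is where F1=1 and F2=0.
Evaluate each row (bits = u,v,w,z, MSB first):
  row 0 [0000]: F1=0 F2=0 -> F1&~F2 -> 0
  row 1 [0001]: F1=0 F2=0 -> F1&~F2 -> 0
  row 2 [0010]: F1=0 F2=0 -> F1&~F2 -> 0
  row 3 [0011]: F1=0 F2=0 -> F1&~F2 -> 0
  row 4 [0100]: F1=0 F2=0 -> F1&~F2 -> 0
  row 5 [0101]: F1=0 F2=0 -> F1&~F2 -> 0
  row 6 [0110]: F1=0 F2=0 -> F1&~F2 -> 0
  row 7 [0111]: F1=0 F2=0 -> F1&~F2 -> 0
  row 8 [1000]: F1=0 F2=1 -> F1&~F2 -> 0
  row 9 [1001]: F1=0 F2=1 -> F1&~F2 -> 0
  row 10 [1010]: F1=1 F2=1 -> F1&~F2 -> 0
  row 11 [1011]: F1=1 F2=1 -> F1&~F2 -> 0
  row 12 [1100]: F1=0 F2=1 -> F1&~F2 -> 0
  row 13 [1101]: F1=0 F2=1 -> F1&~F2 -> 0
  row 14 [1110]: F1=1 F2=1 -> F1&~F2 -> 0
  row 15 [1111]: F1=1 F2=1 -> F1&~F2 -> 0
Full result column, 4 rows per line (u,v fixed per line; w,z runs 00..11 left to right):
  rows 0-3 [u,v=00]: 0000  = hex 0
  rows 4-7 [u,v=01]: 0000  = hex 0
  rows 8-11 [u,v=10]: 0000  = hex 0
  rows 12-15 [u,v=11]: 0000  = hex 0
Counterexample vector (row 0 .. row 15) = 0000000000000000
Output column grouped in 4s = 0000 0000 0000 0000 = 0x0000
Convert to decimal digit by digit (value = value*16 + digit):
  0 -> 0
  0*16 + 0 = 0
  0*16 + 0 = 0
  0*16 + 0 = 0
Decimal = 0

0


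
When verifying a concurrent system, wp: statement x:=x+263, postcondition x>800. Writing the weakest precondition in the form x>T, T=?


Formula: wp(x:=E, P) = P[E/x] (substitute E for x in postcondition)
Step 1: Postcondition: x>800
Step 2: Substitute x+263 for x: x+263>800
Step 3: Solve for x: x > 800-263 = 537

537


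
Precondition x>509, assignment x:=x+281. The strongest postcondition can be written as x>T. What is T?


Formula: sp(P, x:=E) = exists old_x. (x = E[old_x/x]) AND P[old_x/x] (old_x is the value of x before the assignment; eliminate old_x by solving x = E[old_x/x] for old_x)
Step 1: Precondition P: x>509, i.e. old_x > 509
Step 2: Assignment gives x = old_x + 281, so old_x = x - 281
Step 3: Substitute into P: x - 281 > 509
Step 4: Simplify: x > 509+281 = 790

790


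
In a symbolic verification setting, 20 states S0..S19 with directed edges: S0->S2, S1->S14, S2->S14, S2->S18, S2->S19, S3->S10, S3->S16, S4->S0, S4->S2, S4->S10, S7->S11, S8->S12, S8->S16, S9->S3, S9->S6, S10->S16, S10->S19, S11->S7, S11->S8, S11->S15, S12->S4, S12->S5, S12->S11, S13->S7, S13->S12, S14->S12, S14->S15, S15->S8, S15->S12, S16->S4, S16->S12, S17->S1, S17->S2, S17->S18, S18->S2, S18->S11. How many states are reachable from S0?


BFS from S0:
  layer 0: {S0}
  layer 1: {S2}
  layer 2: {S14, S18, S19}
  layer 3: {S11, S12, S15}
  layer 4: {S4, S5, S7, S8}
  layer 5: {S10, S16}
Reachable set: {S0, S2, S4, S5, S7, S8, S10, S11, S12, S14, S15, S16, S18, S19}
Count = 14

14


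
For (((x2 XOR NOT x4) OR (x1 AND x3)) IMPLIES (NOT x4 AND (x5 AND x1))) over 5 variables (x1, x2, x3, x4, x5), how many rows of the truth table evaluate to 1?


Formula: (((x2 XOR NOT x4) OR (x1 AND x3)) IMPLIES (NOT x4 AND (x5 AND x1))) over 5 vars (32 rows)
Evaluate each row (x1, x2, x3, x4, x5 as bits, MSB first):
  row 0 [00000]: (((0 XOR NOT 0) OR (0 AND 0)) IMPLIES (NOT 0 AND (0 AND 0))) -> 0
  row 1 [00001]: (((0 XOR NOT 0) OR (0 AND 0)) IMPLIES (NOT 0 AND (1 AND 0))) -> 0
  row 2 [00010]: (((0 XOR NOT 1) OR (0 AND 0)) IMPLIES (NOT 1 AND (0 AND 0))) -> 1
  row 3 [00011]: (((0 XOR NOT 1) OR (0 AND 0)) IMPLIES (NOT 1 AND (1 AND 0))) -> 1
  row 4 [00100]: (((0 XOR NOT 0) OR (0 AND 1)) IMPLIES (NOT 0 AND (0 AND 0))) -> 0
  row 5 [00101]: (((0 XOR NOT 0) OR (0 AND 1)) IMPLIES (NOT 0 AND (1 AND 0))) -> 0
  row 6 [00110]: (((0 XOR NOT 1) OR (0 AND 1)) IMPLIES (NOT 1 AND (0 AND 0))) -> 1
  row 7 [00111]: (((0 XOR NOT 1) OR (0 AND 1)) IMPLIES (NOT 1 AND (1 AND 0))) -> 1
  row 8 [01000]: (((1 XOR NOT 0) OR (0 AND 0)) IMPLIES (NOT 0 AND (0 AND 0))) -> 1
  row 9 [01001]: (((1 XOR NOT 0) OR (0 AND 0)) IMPLIES (NOT 0 AND (1 AND 0))) -> 1
  row 10 [01010]: (((1 XOR NOT 1) OR (0 AND 0)) IMPLIES (NOT 1 AND (0 AND 0))) -> 0
  row 11 [01011]: (((1 XOR NOT 1) OR (0 AND 0)) IMPLIES (NOT 1 AND (1 AND 0))) -> 0
  row 12 [01100]: (((1 XOR NOT 0) OR (0 AND 1)) IMPLIES (NOT 0 AND (0 AND 0))) -> 1
  row 13 [01101]: (((1 XOR NOT 0) OR (0 AND 1)) IMPLIES (NOT 0 AND (1 AND 0))) -> 1
  row 14 [01110]: (((1 XOR NOT 1) OR (0 AND 1)) IMPLIES (NOT 1 AND (0 AND 0))) -> 0
  row 15 [01111]: (((1 XOR NOT 1) OR (0 AND 1)) IMPLIES (NOT 1 AND (1 AND 0))) -> 0
  row 16 [10000]: (((0 XOR NOT 0) OR (1 AND 0)) IMPLIES (NOT 0 AND (0 AND 1))) -> 0
  row 17 [10001]: (((0 XOR NOT 0) OR (1 AND 0)) IMPLIES (NOT 0 AND (1 AND 1))) -> 1
  row 18 [10010]: (((0 XOR NOT 1) OR (1 AND 0)) IMPLIES (NOT 1 AND (0 AND 1))) -> 1
  row 19 [10011]: (((0 XOR NOT 1) OR (1 AND 0)) IMPLIES (NOT 1 AND (1 AND 1))) -> 1
  row 20 [10100]: (((0 XOR NOT 0) OR (1 AND 1)) IMPLIES (NOT 0 AND (0 AND 1))) -> 0
  row 21 [10101]: (((0 XOR NOT 0) OR (1 AND 1)) IMPLIES (NOT 0 AND (1 AND 1))) -> 1
  row 22 [10110]: (((0 XOR NOT 1) OR (1 AND 1)) IMPLIES (NOT 1 AND (0 AND 1))) -> 0
  row 23 [10111]: (((0 XOR NOT 1) OR (1 AND 1)) IMPLIES (NOT 1 AND (1 AND 1))) -> 0
  row 24 [11000]: (((1 XOR NOT 0) OR (1 AND 0)) IMPLIES (NOT 0 AND (0 AND 1))) -> 1
  row 25 [11001]: (((1 XOR NOT 0) OR (1 AND 0)) IMPLIES (NOT 0 AND (1 AND 1))) -> 1
  row 26 [11010]: (((1 XOR NOT 1) OR (1 AND 0)) IMPLIES (NOT 1 AND (0 AND 1))) -> 0
  row 27 [11011]: (((1 XOR NOT 1) OR (1 AND 0)) IMPLIES (NOT 1 AND (1 AND 1))) -> 0
  row 28 [11100]: (((1 XOR NOT 0) OR (1 AND 1)) IMPLIES (NOT 0 AND (0 AND 1))) -> 0
  row 29 [11101]: (((1 XOR NOT 0) OR (1 AND 1)) IMPLIES (NOT 0 AND (1 AND 1))) -> 1
  row 30 [11110]: (((1 XOR NOT 1) OR (1 AND 1)) IMPLIES (NOT 1 AND (0 AND 1))) -> 0
  row 31 [11111]: (((1 XOR NOT 1) OR (1 AND 1)) IMPLIES (NOT 1 AND (1 AND 1))) -> 0
Full result column, 8 rows per line (x1,x2 fixed per line; x3,x4,x5 runs 000..111 left to right):
  rows 0-7 [x1,x2=00]: 00110011  (ones: 4)
  rows 8-15 [x1,x2=01]: 11001100  (ones: 4)
  rows 16-23 [x1,x2=10]: 01110100  (ones: 4)
  rows 24-31 [x1,x2=11]: 11000100  (ones: 3)
Count of 1-rows = 4+4+4+3 = 15

15
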